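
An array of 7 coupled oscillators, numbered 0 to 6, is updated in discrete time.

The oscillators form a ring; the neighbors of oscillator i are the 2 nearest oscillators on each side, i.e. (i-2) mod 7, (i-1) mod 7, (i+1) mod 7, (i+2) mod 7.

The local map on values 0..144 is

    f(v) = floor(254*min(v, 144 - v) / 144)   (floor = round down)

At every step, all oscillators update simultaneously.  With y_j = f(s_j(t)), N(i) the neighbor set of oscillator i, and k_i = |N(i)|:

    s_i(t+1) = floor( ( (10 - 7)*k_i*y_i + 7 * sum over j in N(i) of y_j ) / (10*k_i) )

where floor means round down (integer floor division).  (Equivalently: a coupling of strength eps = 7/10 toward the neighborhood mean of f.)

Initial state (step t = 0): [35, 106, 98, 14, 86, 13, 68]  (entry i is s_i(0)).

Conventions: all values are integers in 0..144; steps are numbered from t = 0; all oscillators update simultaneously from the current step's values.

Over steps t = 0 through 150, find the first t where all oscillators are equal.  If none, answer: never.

Answer: 8
Key observation: Synchronization is absorbing here: once all oscillators are equal they stay equal, and step 8 is the first all-equal step.

Derivation:
t=0: [35, 106, 98, 14, 86, 13, 68]  (not all equal)
t=1: [68, 69, 68, 54, 73, 60, 79]  (not all equal)
t=2: [116, 114, 116, 110, 113, 110, 116]  (not all equal)
t=3: [51, 51, 52, 55, 54, 54, 52]  (not all equal)
t=4: [90, 91, 92, 93, 93, 93, 91]  (not all equal)
t=5: [92, 92, 91, 90, 90, 90, 91]  (not all equal)
t=6: [92, 92, 93, 93, 94, 93, 93]  (not all equal)
t=7: [89, 89, 89, 89, 88, 89, 89]  (not all equal)
t=8: [97, 97, 97, 97, 97, 97, 97]  (all equal)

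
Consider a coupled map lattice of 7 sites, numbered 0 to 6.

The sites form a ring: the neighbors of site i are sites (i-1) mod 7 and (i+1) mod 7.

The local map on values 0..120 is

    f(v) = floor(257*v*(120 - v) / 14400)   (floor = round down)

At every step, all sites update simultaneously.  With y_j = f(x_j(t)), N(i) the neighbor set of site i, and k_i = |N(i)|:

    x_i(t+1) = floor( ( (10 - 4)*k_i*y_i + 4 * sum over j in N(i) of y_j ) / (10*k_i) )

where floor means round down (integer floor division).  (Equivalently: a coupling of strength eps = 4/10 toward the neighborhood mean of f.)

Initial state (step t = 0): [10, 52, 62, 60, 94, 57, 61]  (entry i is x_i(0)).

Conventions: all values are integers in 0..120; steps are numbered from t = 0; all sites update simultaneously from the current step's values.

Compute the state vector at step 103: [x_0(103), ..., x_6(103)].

Simulating step by step:
t=0: [10, 52, 62, 60, 94, 57, 61]
t=1: [36, 54, 63, 59, 51, 59, 55]
t=2: [57, 61, 63, 63, 62, 63, 61]
t=3: [64, 64, 64, 64, 64, 64, 64]
t=4: [63, 63, 63, 63, 63, 63, 63]
t=5: [64, 64, 64, 64, 64, 64, 64]

Answer: [64, 64, 64, 64, 64, 64, 64]
Key observation: The state at step 3, [64, 64, 64, 64, 64, 64, 64], reappears at step 5: the system is in a cycle of period 2 from step 3 on.  Therefore the state at step 103 equals the state at step 3 + ((103 - 3) mod 2) = 3, which is [64, 64, 64, 64, 64, 64, 64].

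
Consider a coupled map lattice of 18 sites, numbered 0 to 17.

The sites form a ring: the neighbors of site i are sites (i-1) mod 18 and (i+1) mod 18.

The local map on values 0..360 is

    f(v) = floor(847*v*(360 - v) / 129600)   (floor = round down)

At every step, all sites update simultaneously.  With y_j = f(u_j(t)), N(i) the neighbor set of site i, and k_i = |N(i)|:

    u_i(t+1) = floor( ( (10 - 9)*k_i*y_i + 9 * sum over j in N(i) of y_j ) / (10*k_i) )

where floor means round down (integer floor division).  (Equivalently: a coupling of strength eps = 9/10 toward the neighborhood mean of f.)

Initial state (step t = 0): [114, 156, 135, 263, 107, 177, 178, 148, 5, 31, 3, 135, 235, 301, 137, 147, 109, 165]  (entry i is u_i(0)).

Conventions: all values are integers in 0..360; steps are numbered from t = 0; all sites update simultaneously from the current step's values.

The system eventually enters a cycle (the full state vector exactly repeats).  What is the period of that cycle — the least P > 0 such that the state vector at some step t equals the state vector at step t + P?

Answer: 2
Key observation: The state at step 6, [207, 207, 207, 207, 207, 207, 207, 207, 207, 207, 207, 207, 207, 207, 207, 207, 207, 207], reappears at step 8 — and no state repeats earlier — so the cycle the system enters has period 2.

Derivation:
t=0: [114, 156, 135, 263, 107, 177, 178, 148, 5, 31, 3, 135, 235, 301, 137, 147, 109, 165]
t=1: [205, 192, 187, 184, 187, 195, 208, 120, 123, 14, 119, 108, 160, 187, 163, 190, 204, 183]
t=2: [210, 209, 210, 211, 210, 208, 199, 197, 117, 172, 112, 195, 195, 209, 210, 208, 210, 207]
t=3: [205, 205, 205, 205, 205, 206, 207, 198, 207, 185, 207, 196, 208, 207, 205, 205, 205, 205]
t=4: [207, 207, 207, 207, 207, 206, 207, 206, 209, 206, 210, 206, 207, 206, 206, 207, 207, 207]
t=5: [206, 206, 206, 206, 206, 206, 206, 206, 206, 205, 206, 205, 206, 206, 206, 206, 206, 206]
t=6: [207, 207, 207, 207, 207, 207, 207, 207, 207, 207, 207, 207, 207, 207, 207, 207, 207, 207]
t=7: [206, 206, 206, 206, 206, 206, 206, 206, 206, 206, 206, 206, 206, 206, 206, 206, 206, 206]
t=8: [207, 207, 207, 207, 207, 207, 207, 207, 207, 207, 207, 207, 207, 207, 207, 207, 207, 207]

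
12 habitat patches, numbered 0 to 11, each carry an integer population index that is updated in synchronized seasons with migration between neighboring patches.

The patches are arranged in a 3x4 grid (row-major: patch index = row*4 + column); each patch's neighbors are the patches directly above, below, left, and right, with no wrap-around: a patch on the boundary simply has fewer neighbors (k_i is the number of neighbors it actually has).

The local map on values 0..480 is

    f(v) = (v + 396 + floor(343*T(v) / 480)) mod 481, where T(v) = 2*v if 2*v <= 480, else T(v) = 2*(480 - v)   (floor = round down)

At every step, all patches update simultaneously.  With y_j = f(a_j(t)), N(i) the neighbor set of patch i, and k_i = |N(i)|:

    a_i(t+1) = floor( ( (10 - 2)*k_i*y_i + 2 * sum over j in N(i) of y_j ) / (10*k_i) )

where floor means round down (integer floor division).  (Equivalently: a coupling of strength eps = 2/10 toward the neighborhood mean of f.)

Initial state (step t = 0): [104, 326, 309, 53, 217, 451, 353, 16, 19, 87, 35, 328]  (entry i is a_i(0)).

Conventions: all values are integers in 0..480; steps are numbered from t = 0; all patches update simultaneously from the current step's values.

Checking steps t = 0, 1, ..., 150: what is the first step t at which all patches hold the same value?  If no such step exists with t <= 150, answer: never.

Answer: 9
Key observation: Synchronization is absorbing here: once all patches are equal they stay equal, and step 9 is the first all-equal step.

Derivation:
t=0: [104, 326, 309, 53, 217, 451, 353, 16, 19, 87, 35, 328]  (not all equal)
t=1: [223, 438, 437, 124, 421, 399, 424, 410, 410, 157, 69, 411]  (not all equal)
t=2: [448, 416, 400, 256, 423, 420, 402, 410, 411, 299, 141, 389]  (not all equal)
t=3: [410, 421, 400, 93, 418, 423, 418, 398, 428, 451, 294, 415]  (not all equal)
t=4: [424, 420, 408, 197, 420, 418, 424, 409, 416, 412, 462, 428]  (not all equal)
t=5: [419, 420, 422, 399, 420, 420, 418, 421, 422, 422, 405, 416]  (not all equal)
t=6: [420, 420, 419, 427, 420, 420, 421, 420, 419, 419, 425, 422]  (not all equal)
t=7: [420, 420, 420, 417, 420, 420, 419, 419, 420, 420, 418, 419]  (not all equal)
t=8: [420, 420, 420, 421, 420, 420, 420, 421, 420, 420, 420, 421]  (not all equal)
t=9: [420, 420, 420, 420, 420, 420, 420, 420, 420, 420, 420, 420]  (all equal)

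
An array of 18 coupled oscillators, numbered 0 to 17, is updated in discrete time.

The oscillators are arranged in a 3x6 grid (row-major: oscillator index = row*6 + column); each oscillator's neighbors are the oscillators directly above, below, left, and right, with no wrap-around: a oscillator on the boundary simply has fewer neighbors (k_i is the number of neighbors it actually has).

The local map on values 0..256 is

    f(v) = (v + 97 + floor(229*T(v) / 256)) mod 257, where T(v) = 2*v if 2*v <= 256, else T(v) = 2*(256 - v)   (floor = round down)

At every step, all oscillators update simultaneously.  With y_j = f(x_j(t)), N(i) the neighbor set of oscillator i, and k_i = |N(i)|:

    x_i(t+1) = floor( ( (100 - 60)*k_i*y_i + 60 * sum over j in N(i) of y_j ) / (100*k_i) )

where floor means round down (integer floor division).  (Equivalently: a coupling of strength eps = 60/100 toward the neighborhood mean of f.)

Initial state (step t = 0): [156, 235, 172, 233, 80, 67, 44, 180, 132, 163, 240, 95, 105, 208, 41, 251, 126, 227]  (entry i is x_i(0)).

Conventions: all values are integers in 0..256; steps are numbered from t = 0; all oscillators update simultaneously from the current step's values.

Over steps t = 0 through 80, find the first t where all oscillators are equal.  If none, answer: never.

Simulating step by step:
t=0: [156, 235, 172, 233, 80, 67, 44, 180, 132, 163, 240, 95, 105, 208, 41, 251, 126, 227]  (not all equal)
t=1: [168, 143, 148, 124, 74, 60, 179, 160, 181, 144, 122, 92, 158, 152, 169, 153, 141, 135]  (not all equal)
t=2: [168, 177, 177, 156, 92, 45, 164, 169, 167, 178, 148, 114, 169, 172, 167, 177, 184, 161]  (not all equal)
t=3: [163, 160, 162, 151, 153, 164, 165, 163, 163, 164, 156, 177, 164, 163, 163, 158, 162, 160]  (not all equal)
t=4: [169, 170, 171, 174, 174, 167, 168, 169, 169, 171, 170, 165, 168, 168, 169, 170, 171, 166]  (not all equal)
t=5: [164, 163, 162, 161, 161, 164, 164, 164, 163, 162, 163, 166, 165, 164, 164, 163, 163, 165]  (not all equal)
t=6: [168, 168, 169, 170, 169, 168, 167, 168, 169, 169, 169, 167, 167, 167, 168, 169, 168, 167]  (not all equal)
t=7: [165, 164, 164, 163, 164, 165, 165, 165, 164, 163, 164, 165, 166, 165, 164, 164, 164, 165]  (not all equal)
t=8: [167, 167, 168, 168, 168, 167, 167, 167, 168, 168, 168, 167, 167, 167, 167, 168, 167, 167]  (not all equal)
t=9: [166, 165, 165, 165, 165, 165, 166, 165, 165, 165, 165, 165, 166, 166, 165, 165, 165, 166]  (not all equal)
t=10: [167, 167, 167, 167, 167, 167, 167, 167, 167, 167, 167, 167, 167, 167, 167, 167, 167, 167]  (all equal)

Answer: 10
Key observation: Synchronization is absorbing here: once all oscillators are equal they stay equal, and step 10 is the first all-equal step.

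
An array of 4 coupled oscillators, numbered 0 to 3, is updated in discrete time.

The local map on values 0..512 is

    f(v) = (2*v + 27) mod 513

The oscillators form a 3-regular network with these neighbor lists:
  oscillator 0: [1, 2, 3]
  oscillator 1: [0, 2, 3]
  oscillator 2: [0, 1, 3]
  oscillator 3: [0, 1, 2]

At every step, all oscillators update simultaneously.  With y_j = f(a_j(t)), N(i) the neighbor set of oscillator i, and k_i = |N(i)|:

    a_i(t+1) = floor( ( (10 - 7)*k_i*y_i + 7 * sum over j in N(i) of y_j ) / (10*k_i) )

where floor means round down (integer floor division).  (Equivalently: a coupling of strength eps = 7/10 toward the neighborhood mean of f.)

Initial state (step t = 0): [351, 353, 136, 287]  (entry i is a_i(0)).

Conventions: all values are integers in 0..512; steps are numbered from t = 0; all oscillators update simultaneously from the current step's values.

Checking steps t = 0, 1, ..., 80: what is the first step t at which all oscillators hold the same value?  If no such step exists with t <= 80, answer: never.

Simulating step by step:
t=0: [351, 353, 136, 287]  (not all equal)
t=1: [206, 206, 211, 197]  (not all equal)
t=2: [437, 437, 437, 435]  (not all equal)
t=3: [387, 387, 387, 386]  (not all equal)
t=4: [287, 287, 287, 287]  (all equal)

Answer: 4
Key observation: Synchronization is absorbing here: once all oscillators are equal they stay equal, and step 4 is the first all-equal step.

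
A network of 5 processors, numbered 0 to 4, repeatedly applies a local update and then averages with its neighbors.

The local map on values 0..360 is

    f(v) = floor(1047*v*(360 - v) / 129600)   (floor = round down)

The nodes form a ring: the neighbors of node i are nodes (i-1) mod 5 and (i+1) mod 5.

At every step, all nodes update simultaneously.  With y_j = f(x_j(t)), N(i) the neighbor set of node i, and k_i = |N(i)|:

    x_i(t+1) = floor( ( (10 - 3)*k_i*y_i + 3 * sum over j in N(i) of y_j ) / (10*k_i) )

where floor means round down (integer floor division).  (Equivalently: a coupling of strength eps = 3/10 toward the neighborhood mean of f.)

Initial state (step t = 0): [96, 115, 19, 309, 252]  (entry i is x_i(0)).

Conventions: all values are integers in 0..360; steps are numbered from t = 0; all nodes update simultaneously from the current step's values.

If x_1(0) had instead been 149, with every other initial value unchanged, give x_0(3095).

Simulating step by step:
t=0: [96, 149, 19, 309, 252]
t=1: [213, 215, 93, 129, 202]
t=2: [252, 243, 213, 236, 253]
t=3: [220, 230, 246, 235, 220]
t=4: [246, 239, 229, 237, 246]
t=5: [227, 233, 239, 234, 227]
t=6: [242, 238, 234, 238, 242]
t=7: [230, 234, 236, 234, 230]
t=8: [240, 238, 236, 238, 240]
t=9: [232, 234, 235, 234, 232]
t=10: [238, 238, 237, 238, 238]
t=11: [234, 234, 234, 234, 234]
t=12: [238, 238, 238, 238, 238]
t=13: [234, 234, 234, 234, 234]

Answer: x_0(3095) = 234
Key observation: The state at step 11, [234, 234, 234, 234, 234], reappears at step 13: the system is in a cycle of period 2 from step 11 on.  Therefore the state at step 3095 equals the state at step 11 + ((3095 - 11) mod 2) = 11, which is [234, 234, 234, 234, 234].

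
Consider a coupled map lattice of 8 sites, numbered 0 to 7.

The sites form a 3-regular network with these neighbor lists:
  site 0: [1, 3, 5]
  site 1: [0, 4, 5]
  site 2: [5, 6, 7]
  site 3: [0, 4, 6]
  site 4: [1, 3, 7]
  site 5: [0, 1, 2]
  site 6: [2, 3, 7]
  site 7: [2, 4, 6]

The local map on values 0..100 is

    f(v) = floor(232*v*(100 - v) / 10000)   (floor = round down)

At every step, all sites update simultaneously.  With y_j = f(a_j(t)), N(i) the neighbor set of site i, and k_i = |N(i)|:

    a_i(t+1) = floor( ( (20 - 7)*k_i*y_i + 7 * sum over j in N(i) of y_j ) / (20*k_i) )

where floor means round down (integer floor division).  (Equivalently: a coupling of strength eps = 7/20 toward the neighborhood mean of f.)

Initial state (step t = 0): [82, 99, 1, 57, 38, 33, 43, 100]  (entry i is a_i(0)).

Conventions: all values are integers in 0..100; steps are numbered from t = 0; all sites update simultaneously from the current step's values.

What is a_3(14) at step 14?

Simulating step by step:
t=0: [82, 99, 1, 57, 38, 33, 43, 100]
t=1: [34, 17, 13, 53, 41, 37, 43, 13]
t=2: [50, 39, 32, 56, 49, 47, 49, 33]
t=3: [57, 55, 51, 57, 56, 56, 55, 52]
t=4: [56, 56, 57, 56, 56, 56, 56, 57]
t=5: [57, 57, 56, 57, 56, 56, 56, 56]
t=6: [56, 56, 57, 56, 56, 56, 56, 57]
t=7: [57, 57, 56, 57, 56, 56, 56, 56]
t=8: [56, 56, 57, 56, 56, 56, 56, 57]
t=9: [57, 57, 56, 57, 56, 56, 56, 56]
t=10: [56, 56, 57, 56, 56, 56, 56, 57]
t=11: [57, 57, 56, 57, 56, 56, 56, 56]
t=12: [56, 56, 57, 56, 56, 56, 56, 57]
t=13: [57, 57, 56, 57, 56, 56, 56, 56]
t=14: [56, 56, 57, 56, 56, 56, 56, 57]

Answer: a_3(14) = 56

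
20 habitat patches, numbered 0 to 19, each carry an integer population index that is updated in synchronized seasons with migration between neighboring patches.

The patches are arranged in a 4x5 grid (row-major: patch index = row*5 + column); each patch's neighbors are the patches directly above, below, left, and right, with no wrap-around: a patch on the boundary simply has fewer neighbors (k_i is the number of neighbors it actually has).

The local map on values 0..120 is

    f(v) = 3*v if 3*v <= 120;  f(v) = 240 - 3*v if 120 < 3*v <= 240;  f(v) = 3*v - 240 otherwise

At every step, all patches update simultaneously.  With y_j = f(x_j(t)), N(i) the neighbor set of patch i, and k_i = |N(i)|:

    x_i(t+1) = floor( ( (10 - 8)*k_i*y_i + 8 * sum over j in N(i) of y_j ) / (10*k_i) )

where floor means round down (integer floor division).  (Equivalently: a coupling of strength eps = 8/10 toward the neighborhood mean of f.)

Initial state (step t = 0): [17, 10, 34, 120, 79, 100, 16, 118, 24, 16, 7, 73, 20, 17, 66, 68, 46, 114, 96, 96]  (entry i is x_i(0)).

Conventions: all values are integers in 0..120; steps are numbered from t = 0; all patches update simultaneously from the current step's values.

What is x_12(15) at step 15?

Simulating step by step:
t=0: [17, 10, 34, 120, 79, 100, 16, 118, 24, 16, 7, 73, 20, 17, 66, 68, 46, 114, 96, 96]
t=1: [46, 59, 90, 71, 67, 44, 54, 79, 81, 40, 35, 50, 69, 54, 47, 56, 62, 76, 63, 45]
t=2: [88, 68, 30, 24, 66, 97, 68, 29, 46, 61, 93, 72, 43, 52, 100, 78, 57, 39, 62, 81]
t=3: [39, 47, 70, 76, 60, 36, 46, 85, 80, 65, 29, 55, 84, 82, 50, 44, 53, 85, 65, 46]
t=4: [106, 86, 39, 26, 34, 103, 79, 31, 15, 49, 95, 71, 24, 30, 58, 88, 69, 39, 41, 74]
t=5: [50, 56, 73, 86, 88, 47, 42, 66, 79, 75, 41, 36, 79, 78, 66, 36, 51, 82, 83, 76]
t=6: [86, 74, 39, 16, 18, 105, 87, 36, 16, 21, 107, 85, 33, 12, 17, 103, 76, 27, 8, 22]
t=7: [40, 45, 69, 68, 55, 47, 47, 78, 60, 53, 58, 45, 67, 51, 54, 51, 46, 52, 53, 43]
t=8: [105, 88, 45, 52, 61, 95, 82, 47, 54, 73, 90, 82, 64, 69, 90, 84, 94, 76, 91, 85]
t=9: [42, 54, 76, 80, 53, 38, 36, 67, 63, 48, 22, 26, 39, 44, 24, 31, 16, 35, 22, 28]
t=10: [99, 78, 33, 38, 54, 99, 83, 65, 58, 73, 89, 83, 89, 82, 91, 64, 83, 82, 92, 72]
t=11: [36, 45, 63, 87, 69, 36, 25, 49, 50, 51, 35, 16, 18, 33, 20, 24, 18, 20, 16, 32]
t=12: [106, 83, 68, 50, 49, 98, 85, 72, 78, 66, 81, 67, 70, 70, 87, 78, 58, 53, 77, 62]
t=13: [40, 36, 40, 54, 71, 36, 28, 22, 38, 40, 27, 30, 40, 19, 37, 28, 46, 44, 45, 22]
t=14: [110, 108, 91, 85, 84, 97, 91, 100, 87, 91, 91, 95, 88, 101, 87, 90, 95, 108, 82, 99]
t=15: [72, 58, 49, 20, 21, 51, 54, 34, 38, 21, 40, 36, 55, 27, 45, 37, 51, 36, 55, 22]

Answer: x_12(15) = 55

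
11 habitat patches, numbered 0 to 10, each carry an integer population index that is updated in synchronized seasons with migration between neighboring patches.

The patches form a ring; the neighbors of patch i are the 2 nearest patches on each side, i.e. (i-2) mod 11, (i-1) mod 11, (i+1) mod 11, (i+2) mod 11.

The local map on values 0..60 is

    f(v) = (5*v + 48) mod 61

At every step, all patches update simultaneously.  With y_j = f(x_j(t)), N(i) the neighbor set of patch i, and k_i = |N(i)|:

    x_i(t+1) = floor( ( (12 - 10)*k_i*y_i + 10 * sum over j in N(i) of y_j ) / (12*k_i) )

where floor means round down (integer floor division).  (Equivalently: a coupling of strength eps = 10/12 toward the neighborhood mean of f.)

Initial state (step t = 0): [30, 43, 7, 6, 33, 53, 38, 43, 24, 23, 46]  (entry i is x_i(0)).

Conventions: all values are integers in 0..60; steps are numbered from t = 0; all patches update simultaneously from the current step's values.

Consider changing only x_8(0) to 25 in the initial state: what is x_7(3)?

Answer: x_7(3) = 32
Key observation: This trace re-runs the system from the modified initial state.

Derivation:
t=0: [30, 43, 7, 6, 33, 53, 38, 43, 25, 23, 46]
t=1: [26, 21, 20, 19, 26, 26, 31, 35, 39, 31, 31]
t=2: [29, 30, 38, 38, 34, 37, 47, 39, 30, 40, 38]
t=3: [28, 38, 33, 41, 47, 47, 39, 32, 35, 29, 18]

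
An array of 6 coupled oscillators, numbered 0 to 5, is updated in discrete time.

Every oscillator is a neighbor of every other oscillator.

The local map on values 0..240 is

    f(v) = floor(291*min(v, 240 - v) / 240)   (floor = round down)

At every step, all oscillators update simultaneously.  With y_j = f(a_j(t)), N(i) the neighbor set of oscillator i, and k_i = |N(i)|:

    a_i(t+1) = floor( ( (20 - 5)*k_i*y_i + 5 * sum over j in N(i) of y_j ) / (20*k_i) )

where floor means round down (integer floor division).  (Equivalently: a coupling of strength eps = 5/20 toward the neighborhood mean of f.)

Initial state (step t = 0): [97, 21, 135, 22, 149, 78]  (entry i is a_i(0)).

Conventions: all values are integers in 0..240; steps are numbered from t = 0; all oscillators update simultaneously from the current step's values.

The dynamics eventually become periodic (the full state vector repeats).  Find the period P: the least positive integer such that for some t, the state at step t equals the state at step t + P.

Answer: 4
Key observation: The state at step 13, [141, 143, 143, 141, 143, 143], reappears at step 17 — and no state repeats earlier — so the cycle the system enters has period 4.

Derivation:
t=0: [97, 21, 135, 22, 149, 78]
t=1: [106, 42, 113, 43, 101, 90]
t=2: [119, 64, 125, 66, 115, 106]
t=3: [136, 89, 132, 91, 132, 124]
t=4: [125, 112, 128, 114, 128, 135]
t=5: [137, 134, 134, 137, 134, 129]
t=6: [125, 127, 127, 125, 127, 132]
t=7: [138, 136, 136, 138, 136, 131]
t=8: [123, 126, 126, 123, 126, 130]
t=9: [140, 138, 138, 140, 138, 134]
t=10: [121, 123, 123, 121, 123, 126]
t=11: [143, 141, 141, 143, 141, 139]
t=12: [117, 119, 119, 117, 119, 121]
t=13: [141, 143, 143, 141, 143, 143]
t=14: [119, 117, 117, 119, 117, 117]
t=15: [143, 141, 141, 143, 141, 141]
t=16: [117, 119, 119, 117, 119, 119]
t=17: [141, 143, 143, 141, 143, 143]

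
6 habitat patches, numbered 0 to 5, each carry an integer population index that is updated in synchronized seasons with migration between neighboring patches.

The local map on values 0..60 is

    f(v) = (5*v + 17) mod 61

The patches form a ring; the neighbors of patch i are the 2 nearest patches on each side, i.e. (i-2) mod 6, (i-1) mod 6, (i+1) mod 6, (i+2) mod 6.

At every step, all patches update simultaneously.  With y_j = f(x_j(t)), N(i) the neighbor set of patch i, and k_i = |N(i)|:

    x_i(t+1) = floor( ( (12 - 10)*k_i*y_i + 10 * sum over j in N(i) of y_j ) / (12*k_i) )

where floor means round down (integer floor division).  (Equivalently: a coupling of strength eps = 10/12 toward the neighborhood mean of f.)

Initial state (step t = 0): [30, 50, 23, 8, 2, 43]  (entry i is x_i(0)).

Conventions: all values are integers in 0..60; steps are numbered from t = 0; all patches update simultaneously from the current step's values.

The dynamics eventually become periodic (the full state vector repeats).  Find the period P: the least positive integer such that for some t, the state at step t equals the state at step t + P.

Answer: 6
Key observation: The state at step 9, [33, 36, 29, 33, 36, 27], reappears at step 15 — and no state repeats earlier — so the cycle the system enters has period 6.

Derivation:
t=0: [30, 50, 23, 8, 2, 43]
t=1: [30, 37, 33, 32, 38, 39]
t=2: [35, 42, 39, 36, 43, 34]
t=3: [27, 19, 29, 28, 19, 24]
t=4: [37, 33, 41, 38, 33, 37]
t=5: [40, 31, 40, 41, 31, 37]
t=6: [37, 34, 41, 38, 34, 39]
t=7: [19, 23, 17, 19, 23, 15]
t=8: [27, 37, 32, 27, 37, 30]
t=9: [33, 36, 29, 33, 36, 27]
t=10: [30, 41, 37, 30, 41, 35]
t=11: [29, 31, 38, 29, 31, 36]
t=12: [35, 32, 41, 35, 32, 39]
t=13: [38, 27, 33, 38, 27, 31]
t=14: [39, 37, 32, 39, 37, 30]
t=15: [33, 36, 29, 33, 36, 27]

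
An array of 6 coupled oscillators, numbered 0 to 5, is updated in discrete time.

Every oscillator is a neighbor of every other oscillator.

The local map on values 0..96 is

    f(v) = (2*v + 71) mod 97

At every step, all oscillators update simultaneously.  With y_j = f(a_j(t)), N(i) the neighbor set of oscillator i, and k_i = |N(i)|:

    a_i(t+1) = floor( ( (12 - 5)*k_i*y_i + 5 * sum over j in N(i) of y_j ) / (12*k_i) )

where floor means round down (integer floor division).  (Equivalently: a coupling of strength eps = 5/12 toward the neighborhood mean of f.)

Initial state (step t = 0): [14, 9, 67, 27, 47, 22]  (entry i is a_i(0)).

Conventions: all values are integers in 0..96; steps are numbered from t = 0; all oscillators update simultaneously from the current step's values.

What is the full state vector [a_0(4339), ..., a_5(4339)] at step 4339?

Simulating step by step:
t=0: [14, 9, 67, 27, 47, 22]
t=1: [19, 62, 23, 32, 52, 27]
t=2: [20, 15, 24, 33, 53, 28]
t=3: [22, 17, 26, 35, 55, 30]
t=4: [26, 21, 30, 39, 59, 34]
t=5: [34, 29, 38, 47, 67, 42]
t=6: [42, 37, 46, 55, 27, 50]
t=7: [58, 53, 62, 71, 43, 66]
t=8: [66, 61, 22, 31, 51, 26]
t=9: [26, 69, 30, 39, 59, 34]
t=10: [34, 29, 38, 47, 67, 42]

Answer: [26, 69, 30, 39, 59, 34]
Key observation: The state at step 5, [34, 29, 38, 47, 67, 42], reappears at step 10: the system is in a cycle of period 5 from step 5 on.  Therefore the state at step 4339 equals the state at step 5 + ((4339 - 5) mod 5) = 9, which is [26, 69, 30, 39, 59, 34].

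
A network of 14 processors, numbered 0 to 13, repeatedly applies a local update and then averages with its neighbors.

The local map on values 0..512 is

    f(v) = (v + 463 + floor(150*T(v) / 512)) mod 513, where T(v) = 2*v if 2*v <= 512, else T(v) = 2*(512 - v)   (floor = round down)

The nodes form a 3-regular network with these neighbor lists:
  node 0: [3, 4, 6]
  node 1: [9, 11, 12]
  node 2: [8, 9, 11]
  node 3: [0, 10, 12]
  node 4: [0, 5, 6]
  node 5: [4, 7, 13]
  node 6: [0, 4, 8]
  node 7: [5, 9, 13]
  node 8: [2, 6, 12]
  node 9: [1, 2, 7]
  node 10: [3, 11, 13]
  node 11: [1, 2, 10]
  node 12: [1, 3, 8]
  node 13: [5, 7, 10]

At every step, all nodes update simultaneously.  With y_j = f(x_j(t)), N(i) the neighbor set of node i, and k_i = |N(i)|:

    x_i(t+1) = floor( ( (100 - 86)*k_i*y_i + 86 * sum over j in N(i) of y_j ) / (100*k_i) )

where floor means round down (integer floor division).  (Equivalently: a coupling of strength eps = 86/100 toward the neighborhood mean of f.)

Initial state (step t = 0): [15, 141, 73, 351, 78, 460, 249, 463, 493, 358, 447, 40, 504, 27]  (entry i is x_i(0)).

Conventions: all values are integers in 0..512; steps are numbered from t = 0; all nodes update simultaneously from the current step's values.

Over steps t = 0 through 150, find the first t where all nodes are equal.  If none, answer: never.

Simulating step by step:
t=0: [15, 141, 73, 351, 78, 460, 249, 463, 493, 358, 447, 40, 504, 27]  (not all equal)
t=1: [300, 273, 257, 450, 374, 353, 338, 446, 312, 250, 322, 194, 357, 447]  (not all equal)
t=2: [404, 337, 331, 391, 388, 420, 386, 398, 380, 378, 376, 351, 393, 408]  (not all equal)
t=3: [410, 402, 400, 411, 415, 415, 411, 415, 403, 397, 407, 393, 403, 414]  (not all equal)
t=4: [420, 414, 414, 417, 420, 421, 418, 418, 416, 416, 417, 415, 417, 420]  (not all equal)
t=5: [422, 421, 421, 422, 423, 423, 422, 423, 422, 421, 422, 421, 421, 423]  (not all equal)
t=6: [424, 424, 424, 424, 424, 425, 424, 424, 424, 424, 424, 424, 424, 424]  (not all equal)
t=7: [425, 425, 425, 425, 425, 425, 425, 425, 425, 425, 425, 425, 425, 425]  (all equal)

Answer: 7
Key observation: Synchronization is absorbing here: once all nodes are equal they stay equal, and step 7 is the first all-equal step.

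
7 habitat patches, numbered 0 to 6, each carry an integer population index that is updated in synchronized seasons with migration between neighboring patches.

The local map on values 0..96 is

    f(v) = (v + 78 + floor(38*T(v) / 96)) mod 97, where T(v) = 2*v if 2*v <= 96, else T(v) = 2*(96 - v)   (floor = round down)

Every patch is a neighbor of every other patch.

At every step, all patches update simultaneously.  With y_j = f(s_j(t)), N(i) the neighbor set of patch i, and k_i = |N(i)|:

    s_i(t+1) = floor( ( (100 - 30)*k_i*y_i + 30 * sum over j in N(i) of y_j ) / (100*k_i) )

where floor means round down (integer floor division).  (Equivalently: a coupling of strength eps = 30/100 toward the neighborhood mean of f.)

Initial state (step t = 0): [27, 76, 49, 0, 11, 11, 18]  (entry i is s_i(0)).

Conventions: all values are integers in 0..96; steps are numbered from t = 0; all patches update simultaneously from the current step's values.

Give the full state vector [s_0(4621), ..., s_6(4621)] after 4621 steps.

Answer: [71, 71, 71, 71, 71, 71, 71]
Key observation: The state at step 9, [71, 71, 71, 71, 71, 71, 71], reappears at step 10: the system is in a cycle of period 1 from step 9 on.  Therefore the state at step 4621 equals the state at step 9 + ((4621 - 9) mod 1) = 9, which is [71, 71, 71, 71, 71, 71, 71].

Derivation:
t=0: [27, 76, 49, 0, 11, 11, 18]
t=1: [31, 59, 56, 63, 12, 12, 21]
t=2: [36, 58, 57, 58, 14, 14, 24]
t=3: [43, 59, 58, 59, 18, 18, 29]
t=4: [53, 61, 61, 61, 24, 24, 36]
t=5: [62, 63, 63, 63, 34, 34, 47]
t=6: [66, 66, 66, 66, 47, 47, 63]
t=7: [69, 69, 69, 69, 66, 66, 69]
t=8: [70, 70, 70, 70, 70, 70, 70]
t=9: [71, 71, 71, 71, 71, 71, 71]
t=10: [71, 71, 71, 71, 71, 71, 71]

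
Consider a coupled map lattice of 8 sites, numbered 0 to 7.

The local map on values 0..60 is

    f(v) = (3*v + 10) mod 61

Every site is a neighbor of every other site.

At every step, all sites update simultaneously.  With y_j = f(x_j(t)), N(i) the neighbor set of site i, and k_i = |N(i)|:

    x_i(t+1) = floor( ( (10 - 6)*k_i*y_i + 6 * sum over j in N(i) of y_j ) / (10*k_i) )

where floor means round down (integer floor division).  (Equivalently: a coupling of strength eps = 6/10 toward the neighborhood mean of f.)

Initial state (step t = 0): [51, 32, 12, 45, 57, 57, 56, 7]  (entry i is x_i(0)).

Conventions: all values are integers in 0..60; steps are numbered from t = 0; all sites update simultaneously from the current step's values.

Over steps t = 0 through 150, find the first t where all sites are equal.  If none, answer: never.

Simulating step by step:
t=0: [51, 32, 12, 45, 57, 57, 56, 7]  (not all equal)
t=1: [43, 45, 45, 38, 49, 49, 48, 40]  (not all equal)
t=2: [20, 22, 22, 15, 26, 26, 25, 17]  (not all equal)
t=3: [17, 19, 19, 32, 23, 23, 22, 14]  (not all equal)
t=4: [13, 15, 15, 27, 19, 19, 18, 30]  (not all equal)
t=5: [36, 38, 38, 30, 22, 22, 21, 33]  (not all equal)
t=6: [34, 16, 16, 28, 21, 21, 20, 31]  (not all equal)
t=7: [39, 41, 41, 33, 27, 27, 26, 36]  (not all equal)
t=8: [20, 22, 22, 33, 28, 28, 27, 36]  (not all equal)
t=9: [23, 25, 25, 35, 30, 30, 30, 38]  (not all equal)
t=10: [26, 28, 28, 37, 32, 32, 32, 21]  (not all equal)
t=11: [34, 36, 36, 44, 39, 39, 39, 29]  (not all equal)
t=12: [36, 38, 38, 26, 21, 21, 21, 31]  (not all equal)
t=13: [32, 14, 14, 22, 18, 18, 18, 27]  (not all equal)
t=14: [31, 33, 33, 22, 18, 18, 18, 26]  (not all equal)
t=15: [29, 31, 31, 20, 17, 17, 17, 24]  (not all equal)
t=16: [24, 26, 26, 15, 12, 12, 12, 19]  (not all equal)
t=17: [30, 31, 31, 40, 37, 37, 37, 25]  (not all equal)
t=18: [40, 41, 41, 31, 47, 47, 47, 36]  (not all equal)
t=19: [21, 21, 21, 31, 27, 27, 27, 36]  (not all equal)
t=20: [23, 23, 23, 32, 28, 28, 28, 37]  (not all equal)
t=21: [27, 27, 27, 36, 32, 32, 32, 40]  (not all equal)
t=22: [34, 34, 34, 42, 39, 39, 39, 27]  (not all equal)
t=23: [34, 34, 34, 22, 19, 19, 19, 27]  (not all equal)
t=24: [34, 34, 34, 23, 20, 20, 20, 27]  (not all equal)
t=25: [35, 35, 35, 25, 22, 22, 22, 28]  (not all equal)
t=26: [39, 39, 39, 30, 27, 27, 27, 33]  (not all equal)
t=27: [18, 18, 18, 28, 25, 25, 25, 31]  (not all equal)
t=28: [14, 14, 14, 23, 20, 20, 20, 26]  (not all equal)
t=29: [35, 35, 35, 25, 22, 22, 22, 28]  (not all equal)

Answer: never
Key observation: The state at step 25 reappears at step 29 — the system is in a cycle of period 4 from step 25 on.  No step 0..29 is synchronized, and the cycle repeats forever, so no step up to 150 (or ever) has all sites equal.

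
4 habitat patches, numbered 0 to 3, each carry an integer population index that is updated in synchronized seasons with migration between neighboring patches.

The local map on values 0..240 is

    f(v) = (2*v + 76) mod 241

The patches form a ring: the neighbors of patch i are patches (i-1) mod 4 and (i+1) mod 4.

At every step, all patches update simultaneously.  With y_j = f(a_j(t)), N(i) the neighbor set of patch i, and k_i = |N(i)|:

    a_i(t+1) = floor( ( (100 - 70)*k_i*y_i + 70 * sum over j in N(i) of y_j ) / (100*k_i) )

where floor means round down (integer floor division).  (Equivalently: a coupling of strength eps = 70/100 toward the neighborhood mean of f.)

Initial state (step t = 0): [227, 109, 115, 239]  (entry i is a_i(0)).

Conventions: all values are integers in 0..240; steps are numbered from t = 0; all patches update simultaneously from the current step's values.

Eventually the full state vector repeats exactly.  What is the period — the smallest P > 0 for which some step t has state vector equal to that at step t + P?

Answer: 24
Key observation: The state at step 6, [146, 147, 146, 147], reappears at step 30 — and no state repeats earlier — so the cycle the system enters has period 24.

Derivation:
t=0: [227, 109, 115, 239]
t=1: [58, 55, 63, 61]
t=2: [192, 193, 195, 197]
t=3: [223, 221, 225, 224]
t=4: [39, 40, 40, 42]
t=5: [156, 155, 157, 156]
t=6: [146, 147, 146, 147]
t=7: [128, 127, 128, 127]
t=8: [89, 90, 89, 90]
t=9: [14, 13, 14, 13]
t=10: [102, 103, 102, 103]
t=11: [40, 39, 40, 39]
t=12: [154, 155, 154, 155]
t=13: [144, 143, 144, 143]
t=14: [121, 122, 121, 122]
t=15: [78, 77, 78, 77]
t=16: [230, 231, 230, 231]
t=17: [55, 54, 55, 54]
t=18: [184, 185, 184, 185]
t=19: [204, 203, 204, 203]
t=20: [0, 1, 0, 1]
t=21: [77, 76, 77, 76]
t=22: [228, 229, 228, 229]
t=23: [51, 50, 51, 50]
t=24: [176, 177, 176, 177]
t=25: [188, 187, 188, 187]
t=26: [209, 210, 209, 210]
t=27: [13, 12, 13, 12]
t=28: [100, 101, 100, 101]
t=29: [36, 35, 36, 35]
t=30: [146, 147, 146, 147]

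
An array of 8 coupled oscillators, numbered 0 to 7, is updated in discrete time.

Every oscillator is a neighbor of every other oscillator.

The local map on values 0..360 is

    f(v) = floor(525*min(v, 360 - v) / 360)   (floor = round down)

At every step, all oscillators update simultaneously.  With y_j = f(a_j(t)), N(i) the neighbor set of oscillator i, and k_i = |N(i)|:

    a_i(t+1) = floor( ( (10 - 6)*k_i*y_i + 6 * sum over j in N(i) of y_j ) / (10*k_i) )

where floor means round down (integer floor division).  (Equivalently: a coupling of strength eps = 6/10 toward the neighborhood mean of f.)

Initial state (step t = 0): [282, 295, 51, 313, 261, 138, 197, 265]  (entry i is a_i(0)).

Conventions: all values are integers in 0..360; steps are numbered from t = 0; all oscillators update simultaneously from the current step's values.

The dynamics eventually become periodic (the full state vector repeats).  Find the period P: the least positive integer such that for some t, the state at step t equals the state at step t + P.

Answer: 12
Key observation: The state at step 11, [227, 227, 227, 227, 227, 227, 227, 227], reappears at step 23 — and no state repeats earlier — so the cycle the system enters has period 12.

Derivation:
t=0: [282, 295, 51, 313, 261, 138, 197, 265]
t=1: [127, 121, 114, 113, 136, 154, 166, 135]
t=2: [191, 188, 185, 184, 195, 203, 209, 194]
t=3: [243, 244, 246, 246, 241, 237, 235, 242]
t=4: [171, 171, 170, 170, 172, 174, 175, 172]
t=5: [249, 249, 249, 249, 250, 250, 251, 250]
t=6: [160, 160, 160, 160, 160, 160, 159, 160]
t=7: [232, 232, 232, 232, 232, 232, 232, 232]
t=8: [186, 186, 186, 186, 186, 186, 186, 186]
t=9: [253, 253, 253, 253, 253, 253, 253, 253]
t=10: [156, 156, 156, 156, 156, 156, 156, 156]
t=11: [227, 227, 227, 227, 227, 227, 227, 227]
t=12: [193, 193, 193, 193, 193, 193, 193, 193]
t=13: [243, 243, 243, 243, 243, 243, 243, 243]
t=14: [170, 170, 170, 170, 170, 170, 170, 170]
t=15: [247, 247, 247, 247, 247, 247, 247, 247]
t=16: [164, 164, 164, 164, 164, 164, 164, 164]
t=17: [239, 239, 239, 239, 239, 239, 239, 239]
t=18: [176, 176, 176, 176, 176, 176, 176, 176]
t=19: [256, 256, 256, 256, 256, 256, 256, 256]
t=20: [151, 151, 151, 151, 151, 151, 151, 151]
t=21: [220, 220, 220, 220, 220, 220, 220, 220]
t=22: [204, 204, 204, 204, 204, 204, 204, 204]
t=23: [227, 227, 227, 227, 227, 227, 227, 227]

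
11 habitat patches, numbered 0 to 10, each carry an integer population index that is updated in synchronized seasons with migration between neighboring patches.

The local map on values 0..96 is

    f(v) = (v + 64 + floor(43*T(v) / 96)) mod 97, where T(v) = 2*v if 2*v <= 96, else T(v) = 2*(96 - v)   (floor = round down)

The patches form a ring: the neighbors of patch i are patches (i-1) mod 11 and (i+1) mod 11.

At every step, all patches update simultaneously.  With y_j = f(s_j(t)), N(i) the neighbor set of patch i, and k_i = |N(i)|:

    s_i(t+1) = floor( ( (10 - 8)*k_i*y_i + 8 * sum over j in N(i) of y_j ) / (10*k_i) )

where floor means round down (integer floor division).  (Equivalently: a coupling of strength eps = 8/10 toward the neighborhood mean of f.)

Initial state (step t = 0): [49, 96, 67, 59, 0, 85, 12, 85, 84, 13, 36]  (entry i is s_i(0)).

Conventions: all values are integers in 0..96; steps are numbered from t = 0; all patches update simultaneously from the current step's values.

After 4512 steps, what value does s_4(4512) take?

Simulating step by step:
t=0: [49, 96, 67, 59, 0, 85, 12, 85, 84, 13, 36]
t=1: [50, 59, 60, 61, 60, 72, 66, 71, 71, 56, 65]
t=2: [58, 58, 59, 59, 59, 59, 59, 59, 59, 59, 58]
t=3: [59, 59, 59, 59, 59, 59, 59, 59, 59, 59, 59]
t=4: [59, 59, 59, 59, 59, 59, 59, 59, 59, 59, 59]

Answer: s_4(4512) = 59
Key observation: The state at step 3, [59, 59, 59, 59, 59, 59, 59, 59, 59, 59, 59], reappears at step 4: the system is in a cycle of period 1 from step 3 on.  Therefore the state at step 4512 equals the state at step 3 + ((4512 - 3) mod 1) = 3, which is [59, 59, 59, 59, 59, 59, 59, 59, 59, 59, 59].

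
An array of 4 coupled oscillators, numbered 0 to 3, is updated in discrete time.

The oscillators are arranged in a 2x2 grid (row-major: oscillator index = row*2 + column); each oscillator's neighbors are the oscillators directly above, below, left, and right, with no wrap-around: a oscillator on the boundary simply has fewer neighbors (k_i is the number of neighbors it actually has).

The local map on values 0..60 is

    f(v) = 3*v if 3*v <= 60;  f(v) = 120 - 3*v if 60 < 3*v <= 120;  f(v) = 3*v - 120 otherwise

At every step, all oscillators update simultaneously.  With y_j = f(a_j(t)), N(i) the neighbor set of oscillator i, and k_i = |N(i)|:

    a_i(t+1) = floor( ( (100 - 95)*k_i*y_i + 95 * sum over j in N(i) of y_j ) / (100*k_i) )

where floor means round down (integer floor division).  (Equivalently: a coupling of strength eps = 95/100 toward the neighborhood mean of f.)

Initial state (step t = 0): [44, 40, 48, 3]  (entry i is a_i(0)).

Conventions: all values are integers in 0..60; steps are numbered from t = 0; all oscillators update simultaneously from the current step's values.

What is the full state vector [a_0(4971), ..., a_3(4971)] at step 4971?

Answer: [33, 33, 33, 33]
Key observation: The state at step 11, [33, 33, 33, 33], reappears at step 15: the system is in a cycle of period 4 from step 11 on.  Therefore the state at step 4971 equals the state at step 11 + ((4971 - 11) mod 4) = 11, which is [33, 33, 33, 33].

Derivation:
t=0: [44, 40, 48, 3]
t=1: [12, 9, 11, 11]
t=2: [30, 34, 34, 30]
t=3: [18, 29, 29, 18]
t=4: [34, 52, 52, 34]
t=5: [35, 18, 18, 35]
t=6: [52, 16, 16, 52]
t=7: [47, 36, 36, 47]
t=8: [12, 20, 20, 12]
t=9: [58, 37, 37, 58]
t=10: [11, 51, 51, 11]
t=11: [33, 33, 33, 33]
t=12: [21, 21, 21, 21]
t=13: [57, 57, 57, 57]
t=14: [51, 51, 51, 51]
t=15: [33, 33, 33, 33]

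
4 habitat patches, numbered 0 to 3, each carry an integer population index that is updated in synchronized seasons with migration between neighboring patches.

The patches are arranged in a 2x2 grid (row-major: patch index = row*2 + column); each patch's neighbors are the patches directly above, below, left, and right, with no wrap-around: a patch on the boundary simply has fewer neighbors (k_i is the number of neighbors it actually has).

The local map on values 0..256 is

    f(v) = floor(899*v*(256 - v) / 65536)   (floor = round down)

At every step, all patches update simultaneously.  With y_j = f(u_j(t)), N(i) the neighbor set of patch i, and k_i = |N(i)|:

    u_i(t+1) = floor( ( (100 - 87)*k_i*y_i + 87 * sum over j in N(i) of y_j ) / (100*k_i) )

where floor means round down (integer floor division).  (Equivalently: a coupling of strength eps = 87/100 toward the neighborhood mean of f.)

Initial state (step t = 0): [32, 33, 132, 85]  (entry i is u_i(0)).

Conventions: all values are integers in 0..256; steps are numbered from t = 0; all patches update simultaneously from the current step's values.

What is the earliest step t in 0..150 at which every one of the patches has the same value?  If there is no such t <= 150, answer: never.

Simulating step by step:
t=0: [32, 33, 132, 85]  (not all equal)
t=1: [153, 142, 158, 166]  (not all equal)
t=2: [216, 211, 210, 215]  (not all equal)
t=3: [129, 120, 120, 129]  (not all equal)
t=4: [223, 223, 223, 223]  (all equal)

Answer: 4
Key observation: Synchronization is absorbing here: once all patches are equal they stay equal, and step 4 is the first all-equal step.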